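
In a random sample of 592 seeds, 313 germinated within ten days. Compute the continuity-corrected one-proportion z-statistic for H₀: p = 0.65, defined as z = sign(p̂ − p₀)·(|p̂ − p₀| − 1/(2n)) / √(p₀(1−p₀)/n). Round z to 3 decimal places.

z = -6.144

Sample proportion p̂ = 313/592 = 0.52872. p̂ − p₀ = -0.121284.
Continuity correction 1/(2n) = 1/1184 = 0.000845.
Corrected numerator: |-0.121284| − 0.000845 = 0.120439.
Null standard error: √(0.65·0.35/592) = √0.000384291 = 0.019603.
z = −0.120439/0.019603 = -6.144.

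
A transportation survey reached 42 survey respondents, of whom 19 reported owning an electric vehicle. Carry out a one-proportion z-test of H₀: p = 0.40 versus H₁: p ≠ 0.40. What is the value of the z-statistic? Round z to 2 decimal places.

z = 0.69

With x = 19 successes in n = 42, p̂ = 0.45238.
Under H₀, SE = √(p₀(1−p₀)/n) = √(0.40·0.60/42) = √0.005714286 = 0.075593.
z = (0.45238 − 0.40)/0.075593 = 0.05238/0.075593 = 0.69.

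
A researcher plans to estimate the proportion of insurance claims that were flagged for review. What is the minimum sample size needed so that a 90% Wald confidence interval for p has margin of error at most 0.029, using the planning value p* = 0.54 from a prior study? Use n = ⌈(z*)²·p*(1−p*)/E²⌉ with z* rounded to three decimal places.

z* = 1.645 at the 90% level.
p*(1−p*) = 0.54·0.46 = 0.2484.
(z*)²·p*(1−p*)/E² = 2.706025·0.2484/0.000841 = 799.259.
⌈799.259⌉ = 800.

n = 800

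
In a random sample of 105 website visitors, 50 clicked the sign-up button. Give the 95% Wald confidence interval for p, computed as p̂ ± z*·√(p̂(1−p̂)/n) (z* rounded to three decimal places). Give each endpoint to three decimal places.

(0.381, 0.572)

p̂ = 50/105 = 0.47619.
SE = √(p̂(1−p̂)/n) = √(0.249433/105) = 0.048740.
For 95% confidence, z* = 1.960.
Margin of error: 1.960 × 0.048740 = 0.09553.
CI: 0.47619 ± 0.09553 = (0.381, 0.572).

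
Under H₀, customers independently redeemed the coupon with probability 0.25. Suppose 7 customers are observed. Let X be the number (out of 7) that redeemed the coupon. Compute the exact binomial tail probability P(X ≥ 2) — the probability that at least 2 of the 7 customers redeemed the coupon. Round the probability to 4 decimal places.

P = 0.5551

X is binomial with n = 7 and p = 0.25.
P(X ≥ 2) = Σ_{j=2}^{7} C(7,j)·0.25^j·0.75^{7−j}.
= 0.311462 + 0.173035 + 0.057678 + 0.011536 + 0.001282 + 0.000061 = 0.5551.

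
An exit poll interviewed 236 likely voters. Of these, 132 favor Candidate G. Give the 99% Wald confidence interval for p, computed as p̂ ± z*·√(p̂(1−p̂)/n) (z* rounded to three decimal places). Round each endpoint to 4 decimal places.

(0.4761, 0.6426)

Sample proportion p̂ = 132/236 = 0.55932.
SE = √(p̂(1−p̂)/n) = √(0.246481/236) = 0.032317.
z* = 2.576 at the 99% level.
Margin of error: 2.576 × 0.032317 = 0.08325.
Interval: 0.55932 ± 0.08325 → (0.4761, 0.6426).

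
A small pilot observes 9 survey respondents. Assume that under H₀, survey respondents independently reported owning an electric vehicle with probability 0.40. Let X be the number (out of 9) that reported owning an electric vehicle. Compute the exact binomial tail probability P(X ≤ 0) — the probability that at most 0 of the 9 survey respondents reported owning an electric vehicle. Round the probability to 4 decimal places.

P = 0.0101

X is binomial with n = 9 and p = 0.40.
P(X ≤ 0) = C(9,0)·0.40^0·0.60^9.
= 0.010078 = 0.0101.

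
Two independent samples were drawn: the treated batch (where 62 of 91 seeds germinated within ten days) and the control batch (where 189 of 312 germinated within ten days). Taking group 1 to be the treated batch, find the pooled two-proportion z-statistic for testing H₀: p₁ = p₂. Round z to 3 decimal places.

z = 1.308

p̂₁ = 62/91 = 0.68132, p̂₂ = 189/312 = 0.60577.
Pooling: p̂ = 251/403 = 0.62283.
SE = √[p̂(1−p̂)(1/n₁+1/n₂)] = √[0.62283·0.37717·(1/91+1/312)] ≈ 0.057744.
z = (p̂₁ − p̂₂)/SE = (0.68132 − 0.60577)/0.057744 = 0.07555/0.057744 = 1.308.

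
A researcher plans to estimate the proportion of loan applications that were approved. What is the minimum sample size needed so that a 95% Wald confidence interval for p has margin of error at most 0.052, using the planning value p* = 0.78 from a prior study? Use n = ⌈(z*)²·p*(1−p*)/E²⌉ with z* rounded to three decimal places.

z* = 1.960 at the 95% level.
p*(1−p*) = 0.1716.
(z*)²·p*(1−p*)/E² = 3.841600·0.1716/0.002704 = 243.794.
⌈243.794⌉ = 244.

n = 244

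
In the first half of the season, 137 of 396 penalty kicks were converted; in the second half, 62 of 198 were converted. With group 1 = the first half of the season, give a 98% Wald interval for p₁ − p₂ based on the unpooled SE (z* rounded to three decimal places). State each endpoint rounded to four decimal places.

p̂₁ = 137/396 = 0.34596, p̂₂ = 62/198 = 0.31313; p̂₁ − p̂₂ = 0.03283.
Unpooled SE = √(p̂₁(1−p̂₁)/n₁ + p̂₂(1−p̂₂)/n₂) = √(0.000571393 + 0.001086263) = 0.040714.
For 98% confidence, z* = 2.326. Margin = 2.326·0.040714 = 0.09470.
CI: 0.03283 ± 0.09470 = (-0.0619, 0.1275).

(-0.0619, 0.1275)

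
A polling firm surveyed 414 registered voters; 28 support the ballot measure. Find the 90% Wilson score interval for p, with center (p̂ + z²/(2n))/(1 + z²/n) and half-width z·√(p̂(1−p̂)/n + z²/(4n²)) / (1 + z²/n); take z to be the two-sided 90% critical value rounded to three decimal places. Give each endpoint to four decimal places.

(0.0500, 0.0909)

Here p̂ = 28/414 = 0.06763 and z = 1.645 (z² = 2.706025).
1 + z²/n = 1.006536.
Center = (0.06763 + 0.003268)/1.006536 = 0.07044.
Radicand: p̂(1−p̂)/n + z²/(4n²) = 0.000152316 + 0.000003947 = 0.000156263.
Half-width = z·√(radicand)/denom = 1.645·0.012501/1.006536 = 0.02043.
So the interval runs from 0.0500 to 0.0909.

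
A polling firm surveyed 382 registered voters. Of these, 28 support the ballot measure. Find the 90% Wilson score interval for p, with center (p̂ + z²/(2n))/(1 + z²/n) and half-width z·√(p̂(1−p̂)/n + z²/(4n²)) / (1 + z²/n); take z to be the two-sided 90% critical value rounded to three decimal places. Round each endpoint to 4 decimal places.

Here p̂ = 28/382 = 0.07330 and z = 1.645 (z² = 2.706025).
1 + z²/n = 1.007084.
Center = (0.07330 + 0.003542)/1.007084 = 0.07630.
Radicand: p̂(1−p̂)/n + z²/(4n²) = 0.000177816 + 0.000004636 = 0.000182452.
Half-width = 1.645·√0.000182452/1.007084 = 0.02206.
Interval: 0.07630 ± 0.02206 → (0.0542, 0.0984).

(0.0542, 0.0984)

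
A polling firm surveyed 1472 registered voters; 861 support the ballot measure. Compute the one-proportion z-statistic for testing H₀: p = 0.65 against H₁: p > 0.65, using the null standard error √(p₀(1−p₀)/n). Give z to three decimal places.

p̂ = 861/1472 = 0.58492.
SE₀ = √(0.65·0.35/1472) = 0.012432.
Test statistic: z = -0.06508/0.012432 = -5.235.

z = -5.235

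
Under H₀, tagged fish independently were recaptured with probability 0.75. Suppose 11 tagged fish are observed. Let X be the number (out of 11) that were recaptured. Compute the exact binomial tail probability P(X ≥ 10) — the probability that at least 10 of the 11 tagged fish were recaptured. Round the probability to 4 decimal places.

P = 0.1971

X ~ Binomial(n=11, p=0.75).
P(X ≥ 10) = C(11,10)·0.75^10·0.25^1 + C(11,11)·0.75^11·0.25^0.
= 0.154862 + 0.042235 = 0.1971.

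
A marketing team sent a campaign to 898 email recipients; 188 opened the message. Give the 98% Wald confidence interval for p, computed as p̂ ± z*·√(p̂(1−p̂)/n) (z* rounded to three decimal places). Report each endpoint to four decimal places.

The sample proportion is 188/898 = 0.20935.
SE(p̂) = √(0.20935·0.79065/898) = 0.013577.
For 98% confidence, z* = 2.326.
Margin = 2.326·0.013577 = 0.03158.
Interval: 0.20935 ± 0.03158 → (0.1778, 0.2409).

(0.1778, 0.2409)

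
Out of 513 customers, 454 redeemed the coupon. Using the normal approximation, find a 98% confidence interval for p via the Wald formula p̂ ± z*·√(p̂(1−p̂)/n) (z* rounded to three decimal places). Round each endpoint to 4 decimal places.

(0.8522, 0.9178)

Sample proportion p̂ = 454/513 = 0.88499.
SE = √(p̂(1−p̂)/n) = √(0.101783/513) = 0.014086.
For 98% confidence, z* = 2.326.
Margin = 2.326·0.014086 = 0.03276.
So the interval runs from 0.8522 to 0.9178.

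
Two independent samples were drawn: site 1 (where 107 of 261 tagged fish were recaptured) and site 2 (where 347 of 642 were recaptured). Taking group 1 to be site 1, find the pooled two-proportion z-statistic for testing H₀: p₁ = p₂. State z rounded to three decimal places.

z = -3.556

Sample proportions: p̂₁ = 107/261 = 0.40996 and p̂₂ = 347/642 = 0.54050.
Pooled p̂ = (107+347)/(261+642) = 454/903 = 0.50277.
SE = √[p̂(1−p̂)(1/n₁+1/n₂)] = √[0.50277·0.49723·(1/261+1/642)] ≈ 0.036705.
z = -0.13054/0.036705 = -3.556.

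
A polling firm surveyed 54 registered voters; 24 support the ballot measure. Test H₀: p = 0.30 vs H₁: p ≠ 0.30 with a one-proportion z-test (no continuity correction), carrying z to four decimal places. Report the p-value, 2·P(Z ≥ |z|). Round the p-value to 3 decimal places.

The sample proportion is 24/54 = 0.44444.
Under H₀, SE = √(p₀(1−p₀)/n) = √(0.30·0.70/54) = √0.003888889 = 0.062361.
Test statistic (full precision, shown to 4 dp): z = (24/54 − 0.30)/SE₀ ≈ 2.3163.
From the standard normal, 2·P(Z ≥ |z|) = 0.021.

p-value = 0.021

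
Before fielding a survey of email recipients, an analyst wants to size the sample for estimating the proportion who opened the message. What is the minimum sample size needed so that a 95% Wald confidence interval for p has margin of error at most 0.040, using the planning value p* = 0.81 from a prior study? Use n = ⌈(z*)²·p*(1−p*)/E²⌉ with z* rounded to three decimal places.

For 95% confidence, z* = 1.960.
p*(1−p*) = 0.1539.
Required n before rounding: 3.841600 × 0.1539 / 0.040² = 369.514.
⌈369.514⌉ = 370.

n = 370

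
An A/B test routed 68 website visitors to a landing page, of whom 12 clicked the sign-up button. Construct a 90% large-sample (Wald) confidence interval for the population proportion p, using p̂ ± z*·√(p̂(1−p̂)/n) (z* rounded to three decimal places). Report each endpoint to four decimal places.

Sample proportion p̂ = 12/68 = 0.17647.
Standard error of p̂: √(0.145329/68) = √0.002137187 = 0.046230.
For 90% confidence, z* = 1.645.
Margin of error: 1.645 × 0.046230 = 0.07605.
CI: 0.17647 ± 0.07605 = (0.1004, 0.2525).

(0.1004, 0.2525)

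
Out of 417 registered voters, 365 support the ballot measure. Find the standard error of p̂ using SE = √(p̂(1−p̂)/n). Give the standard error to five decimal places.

With x = 365 successes in n = 417, p̂ = 0.87530.
p̂(1−p̂) = 0.87530·0.12470 = 0.109150.
SE = √(0.109150/417) = √0.000261751 = 0.01618.

SE = 0.01618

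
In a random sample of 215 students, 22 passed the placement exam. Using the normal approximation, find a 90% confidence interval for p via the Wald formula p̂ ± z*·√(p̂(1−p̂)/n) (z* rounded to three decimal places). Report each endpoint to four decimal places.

p̂ = 22/215 = 0.10233.
SE(p̂) = √(0.10233·0.89767/215) = 0.020670.
The 90% critical value is z* = 1.645.
Margin = 1.645·0.020670 = 0.03400.
CI: 0.10233 ± 0.03400 = (0.0683, 0.1363).

(0.0683, 0.1363)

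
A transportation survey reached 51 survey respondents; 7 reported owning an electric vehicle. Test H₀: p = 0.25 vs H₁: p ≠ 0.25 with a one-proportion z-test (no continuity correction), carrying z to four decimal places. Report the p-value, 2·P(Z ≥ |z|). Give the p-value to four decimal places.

p̂ = 7/51 = 0.13725.
SE₀ = √(0.25·0.75/51) = 0.060634.
z = (p̂ − p₀)/SE = (7/51 − 0.25)/0.060634 ≈ -1.8594.
From the standard normal, 2·P(Z ≥ |z|) = 0.0630.

p-value = 0.0630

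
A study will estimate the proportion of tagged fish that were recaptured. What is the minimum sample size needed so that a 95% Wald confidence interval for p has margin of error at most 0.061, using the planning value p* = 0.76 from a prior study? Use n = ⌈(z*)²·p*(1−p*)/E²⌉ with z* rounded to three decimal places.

n = 189

For 95% confidence, z* = 1.960.
p*(1−p*) = 0.76·0.24 = 0.1824.
(z*)²·p*(1−p*)/E² = 3.841600·0.1824/0.003721 = 188.312.
⌈188.312⌉ = 189.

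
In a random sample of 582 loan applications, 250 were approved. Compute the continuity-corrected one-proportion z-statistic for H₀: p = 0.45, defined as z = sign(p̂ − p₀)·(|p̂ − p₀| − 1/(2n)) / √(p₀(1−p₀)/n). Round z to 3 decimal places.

z = -0.950

The sample proportion is 250/582 = 0.42955. p̂ − p₀ = -0.020447.
1/(2n) = 0.000859.
Corrected numerator: |-0.020447| − 0.000859 = 0.019588.
SE₀ = √(0.45·0.55/582) = 0.020622.
z = −0.019588/0.020622 = -0.950.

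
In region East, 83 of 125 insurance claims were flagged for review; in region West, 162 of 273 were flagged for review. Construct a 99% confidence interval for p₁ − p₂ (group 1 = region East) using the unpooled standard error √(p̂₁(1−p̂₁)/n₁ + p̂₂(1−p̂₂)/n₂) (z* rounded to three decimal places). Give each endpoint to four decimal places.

(-0.0625, 0.2037)

p̂₁ = 0.66400, p̂₂ = 0.59341, so the observed difference is 0.07059.
SE = √(0.001784832 + 0.000883792) = √0.002668624 = 0.051659.
For 99% confidence, z* = 2.576. Margin = 2.576·0.051659 = 0.13307.
So the interval runs from -0.0625 to 0.2037.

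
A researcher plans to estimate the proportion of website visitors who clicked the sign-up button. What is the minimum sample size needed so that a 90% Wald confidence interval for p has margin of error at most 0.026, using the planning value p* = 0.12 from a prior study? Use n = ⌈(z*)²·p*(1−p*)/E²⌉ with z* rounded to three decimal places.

n = 423

The 90% critical value is z* = 1.645.
p*(1−p*) = 0.12·0.88 = 0.1056.
(z*)²·p*(1−p*)/E² = 2.706025·0.1056/0.000676 = 422.716.
⌈422.716⌉ = 423.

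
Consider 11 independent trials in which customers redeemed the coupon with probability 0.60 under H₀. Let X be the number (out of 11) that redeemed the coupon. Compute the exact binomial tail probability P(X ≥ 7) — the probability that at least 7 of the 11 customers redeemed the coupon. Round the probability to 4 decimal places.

P = 0.5328

X ~ Binomial(n=11, p=0.60).
P(X ≥ 7) = Σ_{j=7}^{11} C(11,j)·0.60^j·0.40^{11−j}.
= 0.236490 + 0.177367 + 0.088684 + 0.026605 + 0.003628 = 0.5328.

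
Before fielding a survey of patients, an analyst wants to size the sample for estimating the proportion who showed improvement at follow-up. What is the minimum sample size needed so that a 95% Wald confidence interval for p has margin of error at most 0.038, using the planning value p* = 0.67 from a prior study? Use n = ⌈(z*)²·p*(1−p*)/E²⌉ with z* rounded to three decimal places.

n = 589

z* = 1.960 at the 95% level.
p*(1−p*) = 0.2211.
Required n before rounding: 3.841600 × 0.2211 / 0.038² = 588.212.
Rounding up, n = 589.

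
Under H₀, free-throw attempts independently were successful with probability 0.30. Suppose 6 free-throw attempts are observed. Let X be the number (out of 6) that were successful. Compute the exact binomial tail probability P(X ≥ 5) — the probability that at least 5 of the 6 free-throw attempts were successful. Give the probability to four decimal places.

X is binomial with n = 6 and p = 0.30.
P(X ≥ 5) = C(6,5)·0.30^5·0.70^1 + C(6,6)·0.30^6·0.70^0.
= 0.010206 + 0.000729 = 0.0109.

P = 0.0109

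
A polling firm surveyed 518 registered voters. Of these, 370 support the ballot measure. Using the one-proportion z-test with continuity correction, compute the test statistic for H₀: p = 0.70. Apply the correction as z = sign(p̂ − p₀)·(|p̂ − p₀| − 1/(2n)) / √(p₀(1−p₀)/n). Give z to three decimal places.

z = 0.662

p̂ = 370/518 = 0.71429. p̂ − p₀ = 0.014286.
1/(2n) = 0.000965.
Corrected numerator: |0.014286| − 0.000965 = 0.013321.
Under H₀, SE = √(p₀(1−p₀)/n) = √(0.70·0.30/518) = √0.000405405 = 0.020135.
z = (+)0.013321/0.020135 = 0.662.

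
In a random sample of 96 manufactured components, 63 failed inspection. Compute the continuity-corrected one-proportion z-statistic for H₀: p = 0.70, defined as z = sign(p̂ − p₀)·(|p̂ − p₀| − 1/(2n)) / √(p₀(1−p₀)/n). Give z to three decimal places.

z = -0.824

p̂ = 63/96 = 0.65625. p̂ − p₀ = -0.043750.
Continuity correction 1/(2n) = 1/192 = 0.005208.
Corrected numerator: |-0.043750| − 0.005208 = 0.038542.
SE₀ = √(0.70·0.30/96) = 0.046771.
z = (−)0.038542/0.046771 = -0.824.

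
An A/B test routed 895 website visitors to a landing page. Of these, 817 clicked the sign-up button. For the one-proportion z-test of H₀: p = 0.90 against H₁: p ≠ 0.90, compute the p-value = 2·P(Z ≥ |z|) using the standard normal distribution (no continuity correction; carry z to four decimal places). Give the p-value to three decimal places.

The sample proportion is 817/895 = 0.91285.
SE₀ = √(0.90·0.10/895) = 0.010028.
Test statistic (full precision, shown to 4 dp): z = (817/895 − 0.90)/SE₀ ≈ 1.2813.
From the standard normal, 2·P(Z ≥ |z|) = 0.200.

p-value = 0.200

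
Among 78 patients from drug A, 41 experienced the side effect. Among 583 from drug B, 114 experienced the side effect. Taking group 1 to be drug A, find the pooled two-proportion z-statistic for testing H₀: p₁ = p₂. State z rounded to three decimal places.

z = 6.462

p̂₁ = 41/78 = 0.52564, p̂₂ = 114/583 = 0.19554.
Pooling: p̂ = 155/661 = 0.23449.
SE = √[p̂(1−p̂)(1/n₁+1/n₂)] = √[0.23449·0.76551·(1/78+1/583)] ≈ 0.051081.
z = 0.33010/0.051081 = 6.462.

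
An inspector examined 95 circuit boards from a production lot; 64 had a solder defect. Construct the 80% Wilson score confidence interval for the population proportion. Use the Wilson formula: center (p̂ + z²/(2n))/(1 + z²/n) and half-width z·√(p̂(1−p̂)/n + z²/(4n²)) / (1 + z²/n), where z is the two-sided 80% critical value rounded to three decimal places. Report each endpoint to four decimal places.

Here p̂ = 64/95 = 0.67368 and z = 1.282 (z² = 1.643524).
1 + z²/n = 1.017300.
Adjusted center: (0.67368 + z²/(2n))/1.017300 = 0.67073.
Radicand: p̂(1−p̂)/n + z²/(4n²) = 0.002314040 + 0.000045527 = 0.002359567.
Half-width = z·√(radicand)/denom = 1.282·0.048575/1.017300 = 0.06121.
CI: 0.67073 ± 0.06121 = (0.6095, 0.7319).

(0.6095, 0.7319)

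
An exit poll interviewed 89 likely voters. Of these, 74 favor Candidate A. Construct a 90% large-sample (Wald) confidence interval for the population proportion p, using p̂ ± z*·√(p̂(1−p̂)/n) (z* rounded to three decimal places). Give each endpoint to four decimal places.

(0.7662, 0.8967)

Sample proportion p̂ = 74/89 = 0.83146.
Standard error of p̂: √(0.140134/89) = √0.001574537 = 0.039680.
z* = 1.645 at the 90% level.
Margin = 1.645·0.039680 = 0.06527.
Interval: 0.83146 ± 0.06527 → (0.7662, 0.8967).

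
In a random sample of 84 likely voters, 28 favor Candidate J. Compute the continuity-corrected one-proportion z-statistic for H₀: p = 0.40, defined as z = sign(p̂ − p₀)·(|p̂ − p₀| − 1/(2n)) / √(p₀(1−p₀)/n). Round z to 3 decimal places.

With x = 28 successes in n = 84, p̂ = 0.33333. p̂ − p₀ = -0.066667.
1/(2n) = 0.005952.
Corrected numerator: |-0.066667| − 0.005952 = 0.060715.
SE₀ = √(0.40·0.60/84) = 0.053452.
z = (−)0.060715/0.053452 = -1.136.

z = -1.136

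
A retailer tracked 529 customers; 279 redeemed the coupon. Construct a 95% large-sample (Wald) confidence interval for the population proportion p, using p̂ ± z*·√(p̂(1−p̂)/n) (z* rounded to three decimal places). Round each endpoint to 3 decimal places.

(0.485, 0.570)

Sample proportion p̂ = 279/529 = 0.52741.
Standard error of p̂: √(0.249249/529) = √0.000471170 = 0.021706.
z* = 1.960 at the 95% level.
Margin of error: 1.960 × 0.021706 = 0.04254.
So the interval runs from 0.485 to 0.570.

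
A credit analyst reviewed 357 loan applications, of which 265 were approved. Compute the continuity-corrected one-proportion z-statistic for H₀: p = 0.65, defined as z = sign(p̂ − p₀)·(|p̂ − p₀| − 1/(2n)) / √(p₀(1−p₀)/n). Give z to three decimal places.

z = 3.601

The sample proportion is 265/357 = 0.74230. p̂ − p₀ = 0.092297.
Continuity correction 1/(2n) = 1/714 = 0.001401.
Corrected numerator: |0.092297| − 0.001401 = 0.090896.
Null standard error: √(0.65·0.35/357) = √0.000637255 = 0.025244.
z = (+)0.090896/0.025244 = 3.601.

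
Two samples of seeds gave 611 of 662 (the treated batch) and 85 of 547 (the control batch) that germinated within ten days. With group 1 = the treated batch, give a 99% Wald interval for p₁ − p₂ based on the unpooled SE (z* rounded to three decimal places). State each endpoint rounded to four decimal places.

p̂₁ = 611/662 = 0.92296, p̂₂ = 85/547 = 0.15539; p̂₁ − p̂₂ = 0.76757.
Unpooled SE = √(p̂₁(1−p̂₁)/n₁ + p̂₂(1−p̂₂)/n₂) = √(0.000107408 + 0.000239938) = 0.018637.
z* = 2.576 at the 99% level. Margin = 2.576·0.018637 = 0.04801.
Interval: 0.76757 ± 0.04801 → (0.7196, 0.8156).

(0.7196, 0.8156)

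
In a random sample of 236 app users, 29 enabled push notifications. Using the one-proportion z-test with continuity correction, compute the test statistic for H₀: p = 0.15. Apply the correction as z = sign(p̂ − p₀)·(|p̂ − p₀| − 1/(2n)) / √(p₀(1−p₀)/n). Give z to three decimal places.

Sample proportion p̂ = 29/236 = 0.12288. p̂ − p₀ = -0.027119.
1/(2n) = 0.002119.
Corrected numerator: |-0.027119| − 0.002119 = 0.025000.
SE₀ = √(0.15·0.85/236) = 0.023243.
z = (−)0.025000/0.023243 = -1.076.

z = -1.076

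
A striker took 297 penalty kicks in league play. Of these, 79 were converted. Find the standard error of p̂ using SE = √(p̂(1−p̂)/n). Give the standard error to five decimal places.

The sample proportion is 79/297 = 0.26599.
p̂(1−p̂) = 0.26599·0.73401 = 0.195239.
SE = √(0.195239/297) = 0.02564.

SE = 0.02564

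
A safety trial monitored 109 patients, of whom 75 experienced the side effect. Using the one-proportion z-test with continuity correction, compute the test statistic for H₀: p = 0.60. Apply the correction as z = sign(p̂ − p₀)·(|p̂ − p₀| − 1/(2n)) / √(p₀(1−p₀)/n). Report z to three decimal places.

z = 1.779

With x = 75 successes in n = 109, p̂ = 0.68807. p̂ − p₀ = 0.088073.
1/(2n) = 0.004587.
Corrected numerator: |0.088073| − 0.004587 = 0.083486.
Under H₀, SE = √(p₀(1−p₀)/n) = √(0.60·0.40/109) = √0.002201835 = 0.046924.
z = (+)0.083486/0.046924 = 1.779.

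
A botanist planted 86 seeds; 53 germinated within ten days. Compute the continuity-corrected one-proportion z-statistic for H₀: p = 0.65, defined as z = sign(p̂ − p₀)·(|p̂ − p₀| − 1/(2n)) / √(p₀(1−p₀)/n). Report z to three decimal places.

Sample proportion p̂ = 53/86 = 0.61628. p̂ − p₀ = -0.033721.
1/(2n) = 0.005814.
Corrected numerator: |-0.033721| − 0.005814 = 0.027907.
SE₀ = √(0.65·0.35/86) = 0.051433.
z = (−)0.027907/0.051433 = -0.543.

z = -0.543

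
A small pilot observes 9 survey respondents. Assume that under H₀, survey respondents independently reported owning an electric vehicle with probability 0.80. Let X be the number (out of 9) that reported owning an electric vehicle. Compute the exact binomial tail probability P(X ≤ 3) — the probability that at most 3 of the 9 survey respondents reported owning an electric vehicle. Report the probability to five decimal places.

P = 0.00307

X ~ Binomial(n=9, p=0.80).
P(X ≤ 3) = C(9,0)·0.80^0·0.20^9 + C(9,1)·0.80^1·0.20^8 + C(9,2)·0.80^2·0.20^7 + C(9,3)·0.80^3·0.20^6.
= 0.000001 + 0.000018 + 0.000295 + 0.002753 = 0.00307.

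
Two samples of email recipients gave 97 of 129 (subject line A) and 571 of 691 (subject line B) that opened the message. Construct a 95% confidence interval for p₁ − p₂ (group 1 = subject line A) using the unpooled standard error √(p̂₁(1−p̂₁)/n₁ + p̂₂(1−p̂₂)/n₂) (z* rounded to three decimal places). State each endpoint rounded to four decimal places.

(-0.1541, 0.0053)

p̂₁ = 0.75194, p̂₂ = 0.82634, so the observed difference is -0.07440.
Unpooled SE = √(p̂₁(1−p̂₁)/n₁ + p̂₂(1−p̂₂)/n₂) = √(0.001445948 + 0.000207675) = 0.040665.
For 95% confidence, z* = 1.960. Margin of error = 0.07970.
CI: -0.07440 ± 0.07970 = (-0.1541, 0.0053).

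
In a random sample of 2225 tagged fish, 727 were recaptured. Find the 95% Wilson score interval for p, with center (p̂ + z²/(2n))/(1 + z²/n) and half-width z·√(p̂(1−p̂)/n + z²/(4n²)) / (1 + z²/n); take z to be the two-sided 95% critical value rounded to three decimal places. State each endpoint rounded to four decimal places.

p̂ = 727/2225 = 0.32674; z = 1.960, so z² = 3.841600.
Denominator 1 + z²/n = 1 + 3.841600/2225 = 1.001727.
Adjusted center: (0.32674 + z²/(2n))/1.001727 = 0.32704.
Radicand: p̂(1−p̂)/n + z²/(4n²) = 0.000098868 + 0.000000194 = 0.000099062.
Half-width = 1.960·√0.000099062/1.001727 = 0.01947.
Interval: 0.32704 ± 0.01947 → (0.3076, 0.3465).

(0.3076, 0.3465)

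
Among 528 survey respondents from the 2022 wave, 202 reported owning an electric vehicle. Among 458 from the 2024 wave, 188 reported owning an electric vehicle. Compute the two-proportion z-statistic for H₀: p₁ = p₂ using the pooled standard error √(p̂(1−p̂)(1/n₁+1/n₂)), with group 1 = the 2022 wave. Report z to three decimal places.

Sample proportions: p̂₁ = 202/528 = 0.38258 and p̂₂ = 188/458 = 0.41048.
Pooling: p̂ = 390/986 = 0.39554.
SE = √[p̂(1−p̂)(1/n₁+1/n₂)] = √[0.39554·0.60446·(1/528+1/458)] ≈ 0.031222.
z = (p̂₁ − p̂₂)/SE = (0.38258 − 0.41048)/0.031222 = -0.02790/0.031222 = -0.894.

z = -0.894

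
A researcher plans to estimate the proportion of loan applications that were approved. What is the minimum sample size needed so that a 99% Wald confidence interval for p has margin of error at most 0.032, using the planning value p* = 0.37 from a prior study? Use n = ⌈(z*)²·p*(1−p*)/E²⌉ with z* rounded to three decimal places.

n = 1511

The 99% critical value is z* = 2.576.
p*(1−p*) = 0.37·0.63 = 0.2331.
Required n before rounding: 6.635776 × 0.2331 / 0.032² = 1510.546.
Rounding up, n = 1511.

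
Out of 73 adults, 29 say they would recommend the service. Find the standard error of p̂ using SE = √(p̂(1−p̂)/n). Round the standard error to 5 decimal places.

With x = 29 successes in n = 73, p̂ = 0.39726.
p̂(1−p̂) = 0.39726·0.60274 = 0.239444.
Dividing by n and taking the root: √0.003280055 = 0.05727.

SE = 0.05727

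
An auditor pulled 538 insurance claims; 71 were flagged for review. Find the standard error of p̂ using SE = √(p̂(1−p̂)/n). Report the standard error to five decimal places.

With x = 71 successes in n = 538, p̂ = 0.13197.
p̂(1−p̂) = 0.13197·0.86803 = 0.114554.
SE = √(0.114554/538) = 0.01459.

SE = 0.01459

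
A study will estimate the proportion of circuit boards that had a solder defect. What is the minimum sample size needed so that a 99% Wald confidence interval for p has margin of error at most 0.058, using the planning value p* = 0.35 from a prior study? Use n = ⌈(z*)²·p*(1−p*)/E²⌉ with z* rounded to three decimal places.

The 99% critical value is z* = 2.576.
p*(1−p*) = 0.35·0.65 = 0.2275.
Required n before rounding: 6.635776 × 0.2275 / 0.058² = 448.763.
Rounding up, n = 449.

n = 449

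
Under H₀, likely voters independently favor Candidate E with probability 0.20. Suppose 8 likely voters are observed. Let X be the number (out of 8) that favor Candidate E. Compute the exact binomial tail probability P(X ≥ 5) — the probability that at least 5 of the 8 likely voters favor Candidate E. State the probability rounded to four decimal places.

P = 0.0104

X ~ Binomial(n=8, p=0.20).
P(X ≥ 5) = C(8,5)·0.20^5·0.80^3 + C(8,6)·0.20^6·0.80^2 + C(8,7)·0.20^7·0.80^1 + C(8,8)·0.20^8·0.80^0.
= 0.009175 + 0.001147 + 0.000082 + 0.000003 = 0.0104.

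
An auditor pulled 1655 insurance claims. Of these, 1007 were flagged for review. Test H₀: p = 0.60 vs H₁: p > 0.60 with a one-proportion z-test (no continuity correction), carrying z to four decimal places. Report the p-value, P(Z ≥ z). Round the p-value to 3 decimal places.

The sample proportion is 1007/1655 = 0.60846.
Under H₀, SE = √(p₀(1−p₀)/n) = √(0.60·0.40/1655) = √0.000145015 = 0.012042.
z = (p̂ − p₀)/SE = (1007/1655 − 0.60)/0.012042 ≈ 0.7025.
p-value = P(Z ≥ z) with z = 0.7025 → 0.241.

p-value = 0.241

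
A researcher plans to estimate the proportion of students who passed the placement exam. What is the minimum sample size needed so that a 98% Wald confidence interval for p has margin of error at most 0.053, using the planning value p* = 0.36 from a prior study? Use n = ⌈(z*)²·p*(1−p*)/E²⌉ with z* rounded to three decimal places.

n = 444

z* = 2.326 at the 98% level.
p*(1−p*) = 0.2304.
Required n before rounding: 5.410276 × 0.2304 / 0.053² = 443.762.
Rounding up, n = 444.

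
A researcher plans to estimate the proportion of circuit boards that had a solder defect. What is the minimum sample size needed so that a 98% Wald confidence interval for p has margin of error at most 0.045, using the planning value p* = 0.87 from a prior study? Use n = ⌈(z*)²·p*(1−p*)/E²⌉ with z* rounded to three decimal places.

For 98% confidence, z* = 2.326.
p*(1−p*) = 0.87·0.13 = 0.1131.
(z*)²·p*(1−p*)/E² = 5.410276·0.1131/0.002025 = 302.174.
Rounding up, n = 303.

n = 303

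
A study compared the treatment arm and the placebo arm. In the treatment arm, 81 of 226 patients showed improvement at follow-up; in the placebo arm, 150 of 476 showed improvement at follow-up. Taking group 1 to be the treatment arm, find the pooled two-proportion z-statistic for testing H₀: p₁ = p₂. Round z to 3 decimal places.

z = 1.140

p̂₁ = 81/226 = 0.35841, p̂₂ = 150/476 = 0.31513.
Pooled p̂ = (81+150)/(226+476) = 231/702 = 0.32906.
SE = √[p̂(1−p̂)(1/n₁+1/n₂)] = √[0.32906·0.67094·(1/226+1/476)] ≈ 0.037957.
z = (p̂₁ − p̂₂)/SE = (0.35841 − 0.31513)/0.037957 = 0.04328/0.037957 = 1.140.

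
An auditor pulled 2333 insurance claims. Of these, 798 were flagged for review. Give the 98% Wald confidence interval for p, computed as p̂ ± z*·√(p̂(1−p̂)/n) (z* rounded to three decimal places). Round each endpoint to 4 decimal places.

p̂ = 798/2333 = 0.34205.
Standard error of p̂: √(0.225051/2333) = √0.000096464 = 0.009822.
z* = 2.326 at the 98% level.
Margin = 2.326·0.009822 = 0.02285.
So the interval runs from 0.3192 to 0.3649.

(0.3192, 0.3649)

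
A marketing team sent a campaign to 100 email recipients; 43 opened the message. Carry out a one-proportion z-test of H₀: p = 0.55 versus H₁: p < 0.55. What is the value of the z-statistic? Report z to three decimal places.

Sample proportion p̂ = 43/100 = 0.43000.
Under H₀, SE = √(p₀(1−p₀)/n) = √(0.55·0.45/100) = √0.002475000 = 0.049749.
z = (0.43000 − 0.55)/0.049749 = -0.12000/0.049749 = -2.412.

z = -2.412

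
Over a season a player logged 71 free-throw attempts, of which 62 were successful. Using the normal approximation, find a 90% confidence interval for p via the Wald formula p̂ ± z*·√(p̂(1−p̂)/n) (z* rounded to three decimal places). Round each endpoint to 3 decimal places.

(0.808, 0.938)

The sample proportion is 62/71 = 0.87324.
Standard error of p̂: √(0.110692/71) = √0.001559047 = 0.039485.
For 90% confidence, z* = 1.645.
Margin of error: 1.645 × 0.039485 = 0.06495.
CI: 0.87324 ± 0.06495 = (0.808, 0.938).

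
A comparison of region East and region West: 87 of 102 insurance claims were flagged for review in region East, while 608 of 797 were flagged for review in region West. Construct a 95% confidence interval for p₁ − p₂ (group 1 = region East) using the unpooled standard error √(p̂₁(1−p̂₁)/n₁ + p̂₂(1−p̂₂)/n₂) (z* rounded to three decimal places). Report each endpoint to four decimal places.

(0.0153, 0.1649)

p̂₁ = 87/102 = 0.85294, p̂₂ = 608/797 = 0.76286; p̂₁ − p̂₂ = 0.09008.
Unpooled SE = √(p̂₁(1−p̂₁)/n₁ + p̂₂(1−p̂₂)/n₂) = √(0.001229731 + 0.000226981) = 0.038167.
For 95% confidence, z* = 1.960. Margin = 1.960·0.038167 = 0.07481.
Interval: 0.09008 ± 0.07481 → (0.0153, 0.1649).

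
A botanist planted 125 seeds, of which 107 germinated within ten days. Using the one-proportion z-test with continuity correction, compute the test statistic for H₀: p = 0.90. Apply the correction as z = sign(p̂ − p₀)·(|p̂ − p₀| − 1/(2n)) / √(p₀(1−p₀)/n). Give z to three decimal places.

z = -1.491

With x = 107 successes in n = 125, p̂ = 0.85600. p̂ − p₀ = -0.044000.
1/(2n) = 0.004000.
Corrected numerator: |-0.044000| − 0.004000 = 0.040000.
SE₀ = √(0.90·0.10/125) = 0.026833.
z = −0.040000/0.026833 = -1.491.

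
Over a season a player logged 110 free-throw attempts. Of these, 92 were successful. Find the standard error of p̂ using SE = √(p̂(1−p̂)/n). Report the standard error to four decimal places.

p̂ = 92/110 = 0.83636.
p̂(1−p̂) = 0.136862.
Dividing by n and taking the root: √0.001244200 = 0.0353.

SE = 0.0353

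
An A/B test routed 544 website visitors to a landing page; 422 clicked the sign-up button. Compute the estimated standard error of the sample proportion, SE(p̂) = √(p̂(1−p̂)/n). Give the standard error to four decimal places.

SE = 0.0179

Sample proportion p̂ = 422/544 = 0.77574.
p̂(1−p̂) = 0.173967.
Dividing by n and taking the root: √0.000319792 = 0.0179.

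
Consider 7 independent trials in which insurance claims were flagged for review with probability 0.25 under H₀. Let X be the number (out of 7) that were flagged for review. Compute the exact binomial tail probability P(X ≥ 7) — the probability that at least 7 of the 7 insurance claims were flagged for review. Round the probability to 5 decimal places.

X is binomial with n = 7 and p = 0.25.
P(X ≥ 7) = C(7,7)·0.25^7·0.75^0.
= 0.000061 = 0.00006.

P = 0.00006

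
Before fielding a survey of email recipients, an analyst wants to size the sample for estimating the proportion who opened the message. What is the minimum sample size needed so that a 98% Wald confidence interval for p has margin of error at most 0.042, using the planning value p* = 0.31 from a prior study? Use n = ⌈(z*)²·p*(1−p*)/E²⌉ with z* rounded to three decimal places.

n = 657

z* = 2.326 at the 98% level.
p*(1−p*) = 0.2139.
Required n before rounding: 5.410276 × 0.2139 / 0.042² = 656.042.
⌈656.042⌉ = 657.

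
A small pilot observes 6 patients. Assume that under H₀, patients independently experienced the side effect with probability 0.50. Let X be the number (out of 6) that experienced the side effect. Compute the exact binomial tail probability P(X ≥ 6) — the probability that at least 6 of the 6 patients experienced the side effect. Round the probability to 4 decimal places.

P = 0.0156

X is binomial with n = 6 and p = 0.50.
P(X ≥ 6) = C(6,6)·0.50^6·0.50^0.
= 0.015625 = 0.0156.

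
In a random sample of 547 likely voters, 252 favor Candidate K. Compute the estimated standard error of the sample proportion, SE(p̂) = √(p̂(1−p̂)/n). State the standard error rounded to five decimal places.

With x = 252 successes in n = 547, p̂ = 0.46069.
p̂(1−p̂) = 0.248455.
SE = √(0.248455/547) = 0.02131.

SE = 0.02131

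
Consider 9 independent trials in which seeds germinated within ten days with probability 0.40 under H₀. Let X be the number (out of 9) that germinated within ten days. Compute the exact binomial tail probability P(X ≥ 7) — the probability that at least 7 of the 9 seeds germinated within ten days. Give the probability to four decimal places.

X ~ Binomial(n=9, p=0.40).
P(X ≥ 7) = C(9,7)·0.40^7·0.60^2 + C(9,8)·0.40^8·0.60^1 + C(9,9)·0.40^9·0.60^0.
= 0.021234 + 0.003539 + 0.000262 = 0.0250.

P = 0.0250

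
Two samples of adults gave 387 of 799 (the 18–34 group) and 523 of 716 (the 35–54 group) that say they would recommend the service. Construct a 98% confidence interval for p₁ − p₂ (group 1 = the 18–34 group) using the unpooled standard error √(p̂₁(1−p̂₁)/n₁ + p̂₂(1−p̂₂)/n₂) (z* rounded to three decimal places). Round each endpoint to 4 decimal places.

(-0.3025, -0.1897)

p̂₁ = 0.48436, p̂₂ = 0.73045, so the observed difference is -0.24609.
SE = √(0.000312585 + 0.000274992) = √0.000587577 = 0.024240.
For 98% confidence, z* = 2.326. Margin = 2.326·0.024240 = 0.05638.
Interval: -0.24609 ± 0.05638 → (-0.3025, -0.1897).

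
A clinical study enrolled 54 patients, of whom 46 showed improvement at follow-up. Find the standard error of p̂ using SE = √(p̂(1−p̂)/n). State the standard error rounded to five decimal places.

SE = 0.04834

Sample proportion p̂ = 46/54 = 0.85185.
p̂(1−p̂) = 0.126202.
Dividing by n and taking the root: √0.002337074 = 0.04834.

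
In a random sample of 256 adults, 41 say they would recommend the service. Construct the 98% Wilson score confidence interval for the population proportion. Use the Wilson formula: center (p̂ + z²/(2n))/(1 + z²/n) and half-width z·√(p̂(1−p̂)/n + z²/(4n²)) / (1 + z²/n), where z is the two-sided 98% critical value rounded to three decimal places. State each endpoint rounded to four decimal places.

p̂ = 41/256 = 0.16016; z = 2.326, so z² = 5.410276.
1 + z²/n = 1.021134.
Center = (0.16016 + 0.010567)/1.021134 = 0.16719.
Radicand: p̂(1−p̂)/n + z²/(4n²) = 0.000525415 + 0.000020639 = 0.000546054.
Half-width = 2.326·√0.000546054/1.021134 = 0.05323.
CI: 0.16719 ± 0.05323 = (0.1140, 0.2204).

(0.1140, 0.2204)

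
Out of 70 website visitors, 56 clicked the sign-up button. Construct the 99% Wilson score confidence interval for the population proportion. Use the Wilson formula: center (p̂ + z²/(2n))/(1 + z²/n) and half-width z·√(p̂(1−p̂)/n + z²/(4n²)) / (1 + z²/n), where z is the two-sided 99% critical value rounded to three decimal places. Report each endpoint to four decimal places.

(0.6535, 0.8946)

p̂ = 56/70 = 0.80000; z = 2.576, so z² = 6.635776.
1 + z²/n = 1.094797.
Center = (0.80000 + 0.047398)/1.094797 = 0.77402.
Radicand: p̂(1−p̂)/n + z²/(4n²) = 0.002285714 + 0.000338560 = 0.002624274.
Half-width = 2.576·√0.002624274/1.094797 = 0.12054.
Interval: 0.77402 ± 0.12054 → (0.6535, 0.8946).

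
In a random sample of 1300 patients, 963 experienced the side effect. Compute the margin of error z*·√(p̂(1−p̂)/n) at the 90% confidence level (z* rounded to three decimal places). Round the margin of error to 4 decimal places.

ME = 0.0200

With x = 963 successes in n = 1300, p̂ = 0.74077.
Standard error of p̂: √(0.192030/1300) = √0.000147716 = 0.012154.
z* = 1.645 at the 90% level.
Margin of error = z*·SE = 1.645 × 0.012154 = 0.0200.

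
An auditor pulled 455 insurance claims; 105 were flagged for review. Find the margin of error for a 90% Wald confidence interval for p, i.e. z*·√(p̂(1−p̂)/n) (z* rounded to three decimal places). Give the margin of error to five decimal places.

The sample proportion is 105/455 = 0.23077.
Standard error of p̂: √(0.177515/455) = √0.000390142 = 0.019752.
For 90% confidence, z* = 1.645.
ME = 1.645·0.019752 = 0.03249.

ME = 0.03249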